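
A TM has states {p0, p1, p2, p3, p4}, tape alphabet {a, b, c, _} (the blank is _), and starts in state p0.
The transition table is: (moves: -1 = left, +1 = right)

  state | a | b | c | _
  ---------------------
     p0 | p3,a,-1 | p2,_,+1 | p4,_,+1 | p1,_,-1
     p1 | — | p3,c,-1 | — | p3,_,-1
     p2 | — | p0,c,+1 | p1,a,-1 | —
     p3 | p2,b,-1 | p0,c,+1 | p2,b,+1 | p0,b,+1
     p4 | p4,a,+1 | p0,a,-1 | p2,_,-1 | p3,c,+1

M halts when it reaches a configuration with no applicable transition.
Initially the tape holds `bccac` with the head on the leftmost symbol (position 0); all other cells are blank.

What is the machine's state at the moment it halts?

state=p0 head=0 tape=__[b]ccac   (p0,b)→(p2,_,+1)
state=p2 head=1 tape=___[c]cac   (p2,c)→(p1,a,-1)
state=p1 head=0 tape=__[_]acac   (p1,_)→(p3,_,-1)
state=p3 head=-1 tape=_[_]_acac   (p3,_)→(p0,b,+1)
state=p0 head=0 tape=_b[_]acac   (p0,_)→(p1,_,-1)
state=p1 head=-1 tape=_[b]_acac   (p1,b)→(p3,c,-1)
state=p3 head=-2 tape=[_]c_acac   (p3,_)→(p0,b,+1)
state=p0 head=-1 tape=b[c]_acac   (p0,c)→(p4,_,+1)
state=p4 head=0 tape=b_[_]acac   (p4,_)→(p3,c,+1)
state=p3 head=1 tape=b_c[a]cac   (p3,a)→(p2,b,-1)
state=p2 head=0 tape=b_[c]bcac   (p2,c)→(p1,a,-1)
state=p1 head=-1 tape=b[_]abcac   (p1,_)→(p3,_,-1)
state=p3 head=-2 tape=[b]_abcac   (p3,b)→(p0,c,+1)
state=p0 head=-1 tape=c[_]abcac   (p0,_)→(p1,_,-1)
state=p1 head=-2 tape=[c]_abcac
No transition is defined for (p1, c); M halts in state p1.

p1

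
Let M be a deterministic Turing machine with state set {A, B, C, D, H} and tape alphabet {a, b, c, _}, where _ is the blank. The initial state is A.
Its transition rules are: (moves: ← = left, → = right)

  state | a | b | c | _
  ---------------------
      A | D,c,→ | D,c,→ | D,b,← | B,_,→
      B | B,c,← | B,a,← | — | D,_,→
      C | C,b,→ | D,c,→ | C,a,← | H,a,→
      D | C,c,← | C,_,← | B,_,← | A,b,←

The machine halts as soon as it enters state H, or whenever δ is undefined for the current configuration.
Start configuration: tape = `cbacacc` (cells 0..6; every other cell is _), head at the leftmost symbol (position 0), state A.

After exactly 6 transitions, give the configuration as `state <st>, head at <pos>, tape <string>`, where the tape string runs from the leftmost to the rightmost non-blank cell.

state C, head at -2, tape cbbacacc

state=A head=0 tape=__[c]bacacc   (A,c)→(D,b,←)
state=D head=-1 tape=_[_]bbacacc   (D,_)→(A,b,←)
state=A head=-2 tape=[_]bbbacacc   (A,_)→(B,_,→)
state=B head=-1 tape=_[b]bbacacc   (B,b)→(B,a,←)
state=B head=-2 tape=[_]abbacacc   (B,_)→(D,_,→)
state=D head=-1 tape=_[a]bbacacc   (D,a)→(C,c,←)
state=C head=-2 tape=[_]cbbacacc
After 6 steps: state C, head at -2, tape cbbacacc.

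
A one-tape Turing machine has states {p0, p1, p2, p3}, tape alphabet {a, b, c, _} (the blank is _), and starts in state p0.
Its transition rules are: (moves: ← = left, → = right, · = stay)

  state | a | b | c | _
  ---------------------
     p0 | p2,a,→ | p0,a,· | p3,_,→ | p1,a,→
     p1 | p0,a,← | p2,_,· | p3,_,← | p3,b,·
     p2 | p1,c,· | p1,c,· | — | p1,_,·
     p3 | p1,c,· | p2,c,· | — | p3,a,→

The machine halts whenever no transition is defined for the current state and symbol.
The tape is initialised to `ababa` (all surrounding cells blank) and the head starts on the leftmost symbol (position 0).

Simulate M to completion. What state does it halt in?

state=p0 head=0 tape=__[a]baba   (p0,a)→(p2,a,→)
state=p2 head=1 tape=__a[b]aba   (p2,b)→(p1,c,·)
state=p1 head=1 tape=__a[c]aba   (p1,c)→(p3,_,←)
state=p3 head=0 tape=__[a]_aba   (p3,a)→(p1,c,·)
state=p1 head=0 tape=__[c]_aba   (p1,c)→(p3,_,←)
state=p3 head=-1 tape=_[_]__aba   (p3,_)→(p3,a,→)
state=p3 head=0 tape=_a[_]_aba   (p3,_)→(p3,a,→)
state=p3 head=1 tape=_aa[_]aba   (p3,_)→(p3,a,→)
state=p3 head=2 tape=_aaa[a]ba   (p3,a)→(p1,c,·)
state=p1 head=2 tape=_aaa[c]ba   (p1,c)→(p3,_,←)
state=p3 head=1 tape=_aa[a]_ba   (p3,a)→(p1,c,·)
state=p1 head=1 tape=_aa[c]_ba   (p1,c)→(p3,_,←)
state=p3 head=0 tape=_a[a]__ba   (p3,a)→(p1,c,·)
state=p1 head=0 tape=_a[c]__ba   (p1,c)→(p3,_,←)
state=p3 head=-1 tape=_[a]___ba   (p3,a)→(p1,c,·)
state=p1 head=-1 tape=_[c]___ba   (p1,c)→(p3,_,←)
state=p3 head=-2 tape=[_]____ba   (p3,_)→(p3,a,→)
state=p3 head=-1 tape=a[_]___ba   (p3,_)→(p3,a,→)
state=p3 head=0 tape=aa[_]__ba   (p3,_)→(p3,a,→)
state=p3 head=1 tape=aaa[_]_ba   (p3,_)→(p3,a,→)
state=p3 head=2 tape=aaaa[_]ba   (p3,_)→(p3,a,→)
state=p3 head=3 tape=aaaaa[b]a   (p3,b)→(p2,c,·)
state=p2 head=3 tape=aaaaa[c]a
No transition is defined for (p2, c); M halts in state p2.

p2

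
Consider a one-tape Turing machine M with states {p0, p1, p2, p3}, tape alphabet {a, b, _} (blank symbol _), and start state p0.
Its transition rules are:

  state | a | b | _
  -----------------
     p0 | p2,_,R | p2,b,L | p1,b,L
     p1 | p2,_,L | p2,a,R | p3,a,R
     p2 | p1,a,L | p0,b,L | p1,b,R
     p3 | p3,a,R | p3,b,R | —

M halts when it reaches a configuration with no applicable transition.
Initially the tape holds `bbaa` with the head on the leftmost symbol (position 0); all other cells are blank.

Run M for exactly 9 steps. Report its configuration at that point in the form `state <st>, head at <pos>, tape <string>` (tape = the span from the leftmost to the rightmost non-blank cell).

state=p0 head=0 tape=_[b]baa   (p0,b)→(p2,b,L)
state=p2 head=-1 tape=[_]bbaa   (p2,_)→(p1,b,R)
state=p1 head=0 tape=b[b]baa   (p1,b)→(p2,a,R)
state=p2 head=1 tape=ba[b]aa   (p2,b)→(p0,b,L)
state=p0 head=0 tape=b[a]baa   (p0,a)→(p2,_,R)
state=p2 head=1 tape=b_[b]aa   (p2,b)→(p0,b,L)
state=p0 head=0 tape=b[_]baa   (p0,_)→(p1,b,L)
state=p1 head=-1 tape=[b]bbaa   (p1,b)→(p2,a,R)
state=p2 head=0 tape=a[b]baa   (p2,b)→(p0,b,L)
state=p0 head=-1 tape=[a]bbaa
After 9 steps: state p0, head at -1, tape abbaa.

state p0, head at -1, tape abbaa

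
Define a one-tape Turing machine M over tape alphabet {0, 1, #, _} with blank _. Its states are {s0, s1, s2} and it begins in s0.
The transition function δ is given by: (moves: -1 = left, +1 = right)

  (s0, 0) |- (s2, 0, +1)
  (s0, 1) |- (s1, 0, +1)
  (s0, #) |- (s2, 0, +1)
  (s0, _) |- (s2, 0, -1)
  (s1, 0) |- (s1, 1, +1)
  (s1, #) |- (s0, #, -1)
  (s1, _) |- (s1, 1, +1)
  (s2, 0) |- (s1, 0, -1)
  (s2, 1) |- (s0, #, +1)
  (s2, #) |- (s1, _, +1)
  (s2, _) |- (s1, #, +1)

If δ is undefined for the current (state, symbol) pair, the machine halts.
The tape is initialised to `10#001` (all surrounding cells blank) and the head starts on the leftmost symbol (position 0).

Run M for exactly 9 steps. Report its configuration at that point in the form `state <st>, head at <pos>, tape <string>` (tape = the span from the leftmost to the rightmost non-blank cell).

state s1, head at 5, tape 00_111

state=s0 head=0 tape=[1]0#001   (s0,1)→(s1,0,+1)
state=s1 head=1 tape=0[0]#001   (s1,0)→(s1,1,+1)
state=s1 head=2 tape=01[#]001   (s1,#)→(s0,#,-1)
state=s0 head=1 tape=0[1]#001   (s0,1)→(s1,0,+1)
state=s1 head=2 tape=00[#]001   (s1,#)→(s0,#,-1)
state=s0 head=1 tape=0[0]#001   (s0,0)→(s2,0,+1)
state=s2 head=2 tape=00[#]001   (s2,#)→(s1,_,+1)
state=s1 head=3 tape=00_[0]01   (s1,0)→(s1,1,+1)
state=s1 head=4 tape=00_1[0]1   (s1,0)→(s1,1,+1)
state=s1 head=5 tape=00_11[1]
After 9 steps: state s1, head at 5, tape 00_111.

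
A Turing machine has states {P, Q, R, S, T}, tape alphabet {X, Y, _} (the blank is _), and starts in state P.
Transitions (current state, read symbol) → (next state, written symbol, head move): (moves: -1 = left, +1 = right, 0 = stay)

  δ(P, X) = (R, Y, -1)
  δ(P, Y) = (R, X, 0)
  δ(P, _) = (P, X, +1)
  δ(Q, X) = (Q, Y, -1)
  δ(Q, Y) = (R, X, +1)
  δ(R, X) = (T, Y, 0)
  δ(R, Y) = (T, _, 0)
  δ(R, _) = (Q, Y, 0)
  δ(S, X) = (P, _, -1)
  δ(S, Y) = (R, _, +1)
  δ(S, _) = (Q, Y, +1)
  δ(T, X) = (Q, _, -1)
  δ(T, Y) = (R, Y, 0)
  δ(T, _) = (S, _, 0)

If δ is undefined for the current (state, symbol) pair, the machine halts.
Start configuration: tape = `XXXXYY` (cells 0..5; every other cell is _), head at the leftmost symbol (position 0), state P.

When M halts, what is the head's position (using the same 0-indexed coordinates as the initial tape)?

state=P head=0 tape=_[X]XXXYY_   (P,X)→(R,Y,-1)
state=R head=-1 tape=[_]YXXXYY_   (R,_)→(Q,Y,0)
state=Q head=-1 tape=[Y]YXXXYY_   (Q,Y)→(R,X,+1)
state=R head=0 tape=X[Y]XXXYY_   (R,Y)→(T,_,0)
state=T head=0 tape=X[_]XXXYY_   (T,_)→(S,_,0)
state=S head=0 tape=X[_]XXXYY_   (S,_)→(Q,Y,+1)
state=Q head=1 tape=XY[X]XXYY_   (Q,X)→(Q,Y,-1)
state=Q head=0 tape=X[Y]YXXYY_   (Q,Y)→(R,X,+1)
state=R head=1 tape=XX[Y]XXYY_   (R,Y)→(T,_,0)
state=T head=1 tape=XX[_]XXYY_   (T,_)→(S,_,0)
state=S head=1 tape=XX[_]XXYY_   (S,_)→(Q,Y,+1)
state=Q head=2 tape=XXY[X]XYY_   (Q,X)→(Q,Y,-1)
state=Q head=1 tape=XX[Y]YXYY_   (Q,Y)→(R,X,+1)
state=R head=2 tape=XXX[Y]XYY_   (R,Y)→(T,_,0)
state=T head=2 tape=XXX[_]XYY_   (T,_)→(S,_,0)
state=S head=2 tape=XXX[_]XYY_   (S,_)→(Q,Y,+1)
state=Q head=3 tape=XXXY[X]YY_   (Q,X)→(Q,Y,-1)
state=Q head=2 tape=XXX[Y]YYY_   (Q,Y)→(R,X,+1)
state=R head=3 tape=XXXX[Y]YY_   (R,Y)→(T,_,0)
state=T head=3 tape=XXXX[_]YY_   (T,_)→(S,_,0)
state=S head=3 tape=XXXX[_]YY_   (S,_)→(Q,Y,+1)
state=Q head=4 tape=XXXXY[Y]Y_   (Q,Y)→(R,X,+1)
state=R head=5 tape=XXXXYX[Y]_   (R,Y)→(T,_,0)
state=T head=5 tape=XXXXYX[_]_   (T,_)→(S,_,0)
state=S head=5 tape=XXXXYX[_]_   (S,_)→(Q,Y,+1)
state=Q head=6 tape=XXXXYXY[_]
At halt the head is at cell 6.

6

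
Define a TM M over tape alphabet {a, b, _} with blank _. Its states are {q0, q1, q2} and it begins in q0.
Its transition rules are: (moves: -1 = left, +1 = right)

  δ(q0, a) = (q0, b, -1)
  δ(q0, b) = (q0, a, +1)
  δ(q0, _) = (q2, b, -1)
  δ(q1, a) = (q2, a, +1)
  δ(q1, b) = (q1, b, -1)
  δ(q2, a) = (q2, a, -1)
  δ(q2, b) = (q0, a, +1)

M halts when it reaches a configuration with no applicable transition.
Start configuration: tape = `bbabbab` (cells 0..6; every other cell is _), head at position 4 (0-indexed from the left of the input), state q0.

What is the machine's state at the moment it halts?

q0 | __bbab[b]ab_   read b → write a, move +1, go to q0
q0 | __bbaba[a]b_   read a → write b, move -1, go to q0
q0 | __bbab[a]bb_   read a → write b, move -1, go to q0
q0 | __bba[b]bbb_   read b → write a, move +1, go to q0
q0 | __bbaa[b]bb_   read b → write a, move +1, go to q0
q0 | __bbaaa[b]b_   read b → write a, move +1, go to q0
q0 | __bbaaaa[b]_   read b → write a, move +1, go to q0
q0 | __bbaaaaa[_]   read _ → write b, move -1, go to q2
q2 | __bbaaaa[a]b   read a → write a, move -1, go to q2
q2 | __bbaaa[a]ab   read a → write a, move -1, go to q2
q2 | __bbaa[a]aab   read a → write a, move -1, go to q2
q2 | __bba[a]aaab   read a → write a, move -1, go to q2
q2 | __bb[a]aaaab   read a → write a, move -1, go to q2
q2 | __b[b]aaaaab   read b → write a, move +1, go to q0
q0 | __ba[a]aaaab   read a → write b, move -1, go to q0
q0 | __b[a]baaaab   read a → write b, move -1, go to q0
q0 | __[b]bbaaaab   read b → write a, move +1, go to q0
q0 | __a[b]baaaab   read b → write a, move +1, go to q0
q0 | __aa[b]aaaab   read b → write a, move +1, go to q0
q0 | __aaa[a]aaab   read a → write b, move -1, go to q0
q0 | __aa[a]baaab   read a → write b, move -1, go to q0
q0 | __a[a]bbaaab   read a → write b, move -1, go to q0
q0 | __[a]bbbaaab   read a → write b, move -1, go to q0
q0 | _[_]bbbbaaab   read _ → write b, move -1, go to q2
q2 | [_]bbbbbaaab
No transition is defined for (q2, _); M halts in state q2.

q2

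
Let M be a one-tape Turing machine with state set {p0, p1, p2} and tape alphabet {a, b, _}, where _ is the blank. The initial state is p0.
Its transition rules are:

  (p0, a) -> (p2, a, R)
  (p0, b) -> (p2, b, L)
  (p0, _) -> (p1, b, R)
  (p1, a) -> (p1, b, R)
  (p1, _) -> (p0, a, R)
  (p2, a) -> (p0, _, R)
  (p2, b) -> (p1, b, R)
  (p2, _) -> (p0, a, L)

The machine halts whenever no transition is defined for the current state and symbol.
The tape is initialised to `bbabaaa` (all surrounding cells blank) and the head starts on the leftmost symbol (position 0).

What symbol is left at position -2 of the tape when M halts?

p0 | __[b]babaaa   read b → write b, move L, go to p2
p2 | _[_]bbabaaa   read _ → write a, move L, go to p0
p0 | [_]abbabaaa   read _ → write b, move R, go to p1
p1 | b[a]bbabaaa   read a → write b, move R, go to p1
p1 | bb[b]babaaa
Cell -2 holds b when M halts.

b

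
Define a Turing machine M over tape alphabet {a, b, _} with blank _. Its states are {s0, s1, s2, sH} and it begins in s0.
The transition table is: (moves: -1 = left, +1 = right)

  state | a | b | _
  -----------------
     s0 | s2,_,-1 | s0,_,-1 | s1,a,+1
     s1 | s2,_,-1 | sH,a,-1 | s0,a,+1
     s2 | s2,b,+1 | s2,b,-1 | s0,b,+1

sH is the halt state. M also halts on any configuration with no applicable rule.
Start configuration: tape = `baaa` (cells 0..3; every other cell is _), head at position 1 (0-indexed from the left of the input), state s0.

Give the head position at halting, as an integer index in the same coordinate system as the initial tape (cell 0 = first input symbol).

state=s0 head=1 tape=____b[a]aa   (s0,a)→(s2,_,-1)
state=s2 head=0 tape=____[b]_aa   (s2,b)→(s2,b,-1)
state=s2 head=-1 tape=___[_]b_aa   (s2,_)→(s0,b,+1)
state=s0 head=0 tape=___b[b]_aa   (s0,b)→(s0,_,-1)
state=s0 head=-1 tape=___[b]__aa   (s0,b)→(s0,_,-1)
state=s0 head=-2 tape=__[_]___aa   (s0,_)→(s1,a,+1)
state=s1 head=-1 tape=__a[_]__aa   (s1,_)→(s0,a,+1)
state=s0 head=0 tape=__aa[_]_aa   (s0,_)→(s1,a,+1)
state=s1 head=1 tape=__aaa[_]aa   (s1,_)→(s0,a,+1)
state=s0 head=2 tape=__aaaa[a]a   (s0,a)→(s2,_,-1)
state=s2 head=1 tape=__aaa[a]_a   (s2,a)→(s2,b,+1)
state=s2 head=2 tape=__aaab[_]a   (s2,_)→(s0,b,+1)
state=s0 head=3 tape=__aaabb[a]   (s0,a)→(s2,_,-1)
state=s2 head=2 tape=__aaab[b]_   (s2,b)→(s2,b,-1)
state=s2 head=1 tape=__aaa[b]b_   (s2,b)→(s2,b,-1)
state=s2 head=0 tape=__aa[a]bb_   (s2,a)→(s2,b,+1)
state=s2 head=1 tape=__aab[b]b_   (s2,b)→(s2,b,-1)
state=s2 head=0 tape=__aa[b]bb_   (s2,b)→(s2,b,-1)
state=s2 head=-1 tape=__a[a]bbb_   (s2,a)→(s2,b,+1)
state=s2 head=0 tape=__ab[b]bb_   (s2,b)→(s2,b,-1)
state=s2 head=-1 tape=__a[b]bbb_   (s2,b)→(s2,b,-1)
state=s2 head=-2 tape=__[a]bbbb_   (s2,a)→(s2,b,+1)
state=s2 head=-1 tape=__b[b]bbb_   (s2,b)→(s2,b,-1)
state=s2 head=-2 tape=__[b]bbbb_   (s2,b)→(s2,b,-1)
state=s2 head=-3 tape=_[_]bbbbb_   (s2,_)→(s0,b,+1)
state=s0 head=-2 tape=_b[b]bbbb_   (s0,b)→(s0,_,-1)
state=s0 head=-3 tape=_[b]_bbbb_   (s0,b)→(s0,_,-1)
state=s0 head=-4 tape=[_]__bbbb_   (s0,_)→(s1,a,+1)
state=s1 head=-3 tape=a[_]_bbbb_   (s1,_)→(s0,a,+1)
state=s0 head=-2 tape=aa[_]bbbb_   (s0,_)→(s1,a,+1)
state=s1 head=-1 tape=aaa[b]bbb_   (s1,b)→(sH,a,-1)
state=sH head=-2 tape=aa[a]abbb_
At halt the head is at cell -2.

-2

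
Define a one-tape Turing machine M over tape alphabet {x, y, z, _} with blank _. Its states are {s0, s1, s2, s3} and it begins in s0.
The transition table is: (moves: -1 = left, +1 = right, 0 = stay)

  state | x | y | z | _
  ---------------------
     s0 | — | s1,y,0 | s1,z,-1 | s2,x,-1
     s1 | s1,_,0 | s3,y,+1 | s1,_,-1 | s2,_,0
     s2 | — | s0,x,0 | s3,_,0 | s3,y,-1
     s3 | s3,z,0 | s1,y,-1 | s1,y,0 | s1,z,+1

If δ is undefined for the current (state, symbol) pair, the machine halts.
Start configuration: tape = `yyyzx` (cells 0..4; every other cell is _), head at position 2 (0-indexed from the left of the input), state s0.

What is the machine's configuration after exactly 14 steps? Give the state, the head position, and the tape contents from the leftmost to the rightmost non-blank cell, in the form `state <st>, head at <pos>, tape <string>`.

state s3, head at 6, tape yyyyyyy

state=s0 head=2 tape=yy[y]zx__   (s0,y)→(s1,y,0)
state=s1 head=2 tape=yy[y]zx__   (s1,y)→(s3,y,+1)
state=s3 head=3 tape=yyy[z]x__   (s3,z)→(s1,y,0)
state=s1 head=3 tape=yyy[y]x__   (s1,y)→(s3,y,+1)
state=s3 head=4 tape=yyyy[x]__   (s3,x)→(s3,z,0)
state=s3 head=4 tape=yyyy[z]__   (s3,z)→(s1,y,0)
state=s1 head=4 tape=yyyy[y]__   (s1,y)→(s3,y,+1)
state=s3 head=5 tape=yyyyy[_]_   (s3,_)→(s1,z,+1)
state=s1 head=6 tape=yyyyyz[_]   (s1,_)→(s2,_,0)
state=s2 head=6 tape=yyyyyz[_]   (s2,_)→(s3,y,-1)
state=s3 head=5 tape=yyyyy[z]y   (s3,z)→(s1,y,0)
state=s1 head=5 tape=yyyyy[y]y   (s1,y)→(s3,y,+1)
state=s3 head=6 tape=yyyyyy[y]   (s3,y)→(s1,y,-1)
state=s1 head=5 tape=yyyyy[y]y   (s1,y)→(s3,y,+1)
state=s3 head=6 tape=yyyyyy[y]
After 14 steps: state s3, head at 6, tape yyyyyyy.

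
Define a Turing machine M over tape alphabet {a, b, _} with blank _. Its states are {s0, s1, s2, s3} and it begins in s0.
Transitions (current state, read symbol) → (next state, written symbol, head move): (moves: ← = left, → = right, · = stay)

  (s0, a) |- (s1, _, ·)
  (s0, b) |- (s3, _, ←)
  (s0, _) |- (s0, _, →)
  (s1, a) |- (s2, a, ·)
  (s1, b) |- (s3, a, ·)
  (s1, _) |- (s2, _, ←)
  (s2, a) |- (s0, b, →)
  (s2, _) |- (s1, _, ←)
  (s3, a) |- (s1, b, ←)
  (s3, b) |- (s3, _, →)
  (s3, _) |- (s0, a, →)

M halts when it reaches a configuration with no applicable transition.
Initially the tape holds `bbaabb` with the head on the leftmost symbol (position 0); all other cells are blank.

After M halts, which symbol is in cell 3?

_

s0 | _[b]baabb   read b → write _, move ←, go to s3
s3 | [_]_baabb   read _ → write a, move →, go to s0
s0 | a[_]baabb   read _ → write _, move →, go to s0
s0 | a_[b]aabb   read b → write _, move ←, go to s3
s3 | a[_]_aabb   read _ → write a, move →, go to s0
s0 | aa[_]aabb   read _ → write _, move →, go to s0
s0 | aa_[a]abb   read a → write _, move ·, go to s1
s1 | aa_[_]abb   read _ → write _, move ←, go to s2
s2 | aa[_]_abb   read _ → write _, move ←, go to s1
s1 | a[a]__abb   read a → write a, move ·, go to s2
s2 | a[a]__abb   read a → write b, move →, go to s0
s0 | ab[_]_abb   read _ → write _, move →, go to s0
s0 | ab_[_]abb   read _ → write _, move →, go to s0
s0 | ab__[a]bb   read a → write _, move ·, go to s1
s1 | ab__[_]bb   read _ → write _, move ←, go to s2
s2 | ab_[_]_bb   read _ → write _, move ←, go to s1
s1 | ab[_]__bb   read _ → write _, move ←, go to s2
s2 | a[b]___bb
Cell 3 holds _ when M halts.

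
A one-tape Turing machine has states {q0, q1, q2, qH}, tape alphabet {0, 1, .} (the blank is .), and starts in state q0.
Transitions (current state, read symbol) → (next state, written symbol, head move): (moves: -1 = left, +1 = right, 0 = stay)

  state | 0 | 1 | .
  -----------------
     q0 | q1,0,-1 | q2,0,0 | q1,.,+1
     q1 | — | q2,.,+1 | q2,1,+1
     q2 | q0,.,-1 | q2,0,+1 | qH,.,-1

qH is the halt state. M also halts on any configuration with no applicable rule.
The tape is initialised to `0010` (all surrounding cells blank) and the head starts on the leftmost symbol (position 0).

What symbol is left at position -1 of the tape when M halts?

1

state=q0 head=0 tape=..[0]010   (q0,0)→(q1,0,-1)
state=q1 head=-1 tape=.[.]0010   (q1,.)→(q2,1,+1)
state=q2 head=0 tape=.1[0]010   (q2,0)→(q0,.,-1)
state=q0 head=-1 tape=.[1].010   (q0,1)→(q2,0,0)
state=q2 head=-1 tape=.[0].010   (q2,0)→(q0,.,-1)
state=q0 head=-2 tape=[.]..010   (q0,.)→(q1,.,+1)
state=q1 head=-1 tape=.[.].010   (q1,.)→(q2,1,+1)
state=q2 head=0 tape=.1[.]010   (q2,.)→(qH,.,-1)
state=qH head=-1 tape=.[1].010
Cell -1 holds 1 when M halts.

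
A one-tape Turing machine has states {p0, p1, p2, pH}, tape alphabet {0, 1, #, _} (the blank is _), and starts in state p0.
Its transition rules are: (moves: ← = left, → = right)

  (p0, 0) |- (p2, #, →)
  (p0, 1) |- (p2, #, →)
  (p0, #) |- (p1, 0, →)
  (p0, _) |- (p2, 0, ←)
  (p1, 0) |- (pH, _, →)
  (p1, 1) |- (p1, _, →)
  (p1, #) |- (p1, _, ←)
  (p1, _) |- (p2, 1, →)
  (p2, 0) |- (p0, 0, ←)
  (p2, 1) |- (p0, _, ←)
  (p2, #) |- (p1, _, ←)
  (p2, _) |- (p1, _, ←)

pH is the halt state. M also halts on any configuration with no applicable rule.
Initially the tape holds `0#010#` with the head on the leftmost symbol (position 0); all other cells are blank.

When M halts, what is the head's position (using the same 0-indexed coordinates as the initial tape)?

3

p0 | _[0]#010#   read 0 → write #, move →, go to p2
p2 | _#[#]010#   read # → write _, move ←, go to p1
p1 | _[#]_010#   read # → write _, move ←, go to p1
p1 | [_]__010#   read _ → write 1, move →, go to p2
p2 | 1[_]_010#   read _ → write _, move ←, go to p1
p1 | [1]__010#   read 1 → write _, move →, go to p1
p1 | _[_]_010#   read _ → write 1, move →, go to p2
p2 | _1[_]010#   read _ → write _, move ←, go to p1
p1 | _[1]_010#   read 1 → write _, move →, go to p1
p1 | __[_]010#   read _ → write 1, move →, go to p2
p2 | __1[0]10#   read 0 → write 0, move ←, go to p0
p0 | __[1]010#   read 1 → write #, move →, go to p2
p2 | __#[0]10#   read 0 → write 0, move ←, go to p0
p0 | __[#]010#   read # → write 0, move →, go to p1
p1 | __0[0]10#   read 0 → write _, move →, go to pH
pH | __0_[1]0#
At halt the head is at cell 3.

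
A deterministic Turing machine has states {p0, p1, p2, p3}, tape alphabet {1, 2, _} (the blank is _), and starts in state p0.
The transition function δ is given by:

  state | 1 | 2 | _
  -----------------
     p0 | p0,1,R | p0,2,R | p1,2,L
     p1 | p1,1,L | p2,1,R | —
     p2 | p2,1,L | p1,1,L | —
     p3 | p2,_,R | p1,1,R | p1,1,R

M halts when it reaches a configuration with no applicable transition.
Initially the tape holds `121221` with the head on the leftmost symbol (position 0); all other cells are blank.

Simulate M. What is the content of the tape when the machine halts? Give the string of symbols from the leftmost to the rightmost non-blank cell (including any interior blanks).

1111112

state=p0 head=0 tape=_[1]21221_   (p0,1)→(p0,1,R)
state=p0 head=1 tape=_1[2]1221_   (p0,2)→(p0,2,R)
state=p0 head=2 tape=_12[1]221_   (p0,1)→(p0,1,R)
state=p0 head=3 tape=_121[2]21_   (p0,2)→(p0,2,R)
state=p0 head=4 tape=_1212[2]1_   (p0,2)→(p0,2,R)
state=p0 head=5 tape=_12122[1]_   (p0,1)→(p0,1,R)
state=p0 head=6 tape=_121221[_]   (p0,_)→(p1,2,L)
state=p1 head=5 tape=_12122[1]2   (p1,1)→(p1,1,L)
state=p1 head=4 tape=_1212[2]12   (p1,2)→(p2,1,R)
state=p2 head=5 tape=_12121[1]2   (p2,1)→(p2,1,L)
state=p2 head=4 tape=_1212[1]12   (p2,1)→(p2,1,L)
state=p2 head=3 tape=_121[2]112   (p2,2)→(p1,1,L)
state=p1 head=2 tape=_12[1]1112   (p1,1)→(p1,1,L)
state=p1 head=1 tape=_1[2]11112   (p1,2)→(p2,1,R)
state=p2 head=2 tape=_11[1]1112   (p2,1)→(p2,1,L)
state=p2 head=1 tape=_1[1]11112   (p2,1)→(p2,1,L)
state=p2 head=0 tape=_[1]111112   (p2,1)→(p2,1,L)
state=p2 head=-1 tape=[_]1111112
The non-blank tape span at halt is 1111112.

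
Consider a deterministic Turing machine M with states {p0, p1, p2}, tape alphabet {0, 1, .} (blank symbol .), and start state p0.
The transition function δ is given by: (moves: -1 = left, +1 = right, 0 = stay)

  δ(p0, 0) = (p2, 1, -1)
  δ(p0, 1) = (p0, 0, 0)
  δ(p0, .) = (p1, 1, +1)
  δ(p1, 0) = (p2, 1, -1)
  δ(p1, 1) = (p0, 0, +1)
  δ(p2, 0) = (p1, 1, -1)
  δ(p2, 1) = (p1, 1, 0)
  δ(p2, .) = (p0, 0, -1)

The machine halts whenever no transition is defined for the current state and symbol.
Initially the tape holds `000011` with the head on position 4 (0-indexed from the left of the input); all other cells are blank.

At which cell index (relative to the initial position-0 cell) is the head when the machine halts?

state=p0 head=4 tape=...0000[1]1   (p0,1)→(p0,0,0)
state=p0 head=4 tape=...0000[0]1   (p0,0)→(p2,1,-1)
state=p2 head=3 tape=...000[0]11   (p2,0)→(p1,1,-1)
state=p1 head=2 tape=...00[0]111   (p1,0)→(p2,1,-1)
state=p2 head=1 tape=...0[0]1111   (p2,0)→(p1,1,-1)
state=p1 head=0 tape=...[0]11111   (p1,0)→(p2,1,-1)
state=p2 head=-1 tape=..[.]111111   (p2,.)→(p0,0,-1)
state=p0 head=-2 tape=.[.]0111111   (p0,.)→(p1,1,+1)
state=p1 head=-1 tape=.1[0]111111   (p1,0)→(p2,1,-1)
state=p2 head=-2 tape=.[1]1111111   (p2,1)→(p1,1,0)
state=p1 head=-2 tape=.[1]1111111   (p1,1)→(p0,0,+1)
state=p0 head=-1 tape=.0[1]111111   (p0,1)→(p0,0,0)
state=p0 head=-1 tape=.0[0]111111   (p0,0)→(p2,1,-1)
state=p2 head=-2 tape=.[0]1111111   (p2,0)→(p1,1,-1)
state=p1 head=-3 tape=[.]11111111
At halt the head is at cell -3.

-3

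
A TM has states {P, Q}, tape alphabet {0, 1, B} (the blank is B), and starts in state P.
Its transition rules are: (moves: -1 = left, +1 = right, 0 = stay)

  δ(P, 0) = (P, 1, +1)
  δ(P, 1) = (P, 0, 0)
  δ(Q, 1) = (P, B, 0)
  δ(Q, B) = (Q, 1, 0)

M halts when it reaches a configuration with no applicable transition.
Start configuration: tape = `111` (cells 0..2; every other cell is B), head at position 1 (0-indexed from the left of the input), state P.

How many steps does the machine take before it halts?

P | 1[1]1B   read 1 → write 0, move 0, go to P
P | 1[0]1B   read 0 → write 1, move +1, go to P
P | 11[1]B   read 1 → write 0, move 0, go to P
P | 11[0]B   read 0 → write 1, move +1, go to P
P | 111[B]
M halts after 4 transitions.

4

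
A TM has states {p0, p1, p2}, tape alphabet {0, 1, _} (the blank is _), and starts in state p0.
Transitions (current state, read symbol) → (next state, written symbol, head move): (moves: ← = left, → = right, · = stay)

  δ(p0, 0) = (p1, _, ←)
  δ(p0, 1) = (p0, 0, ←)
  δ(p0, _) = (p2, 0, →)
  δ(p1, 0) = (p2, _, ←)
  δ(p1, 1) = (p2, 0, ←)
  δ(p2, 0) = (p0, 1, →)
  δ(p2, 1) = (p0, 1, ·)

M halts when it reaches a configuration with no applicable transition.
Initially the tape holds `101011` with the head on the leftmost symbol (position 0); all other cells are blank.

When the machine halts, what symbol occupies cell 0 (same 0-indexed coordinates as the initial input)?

p0 | __[1]01011   read 1 → write 0, move ←, go to p0
p0 | _[_]001011   read _ → write 0, move →, go to p2
p2 | _0[0]01011   read 0 → write 1, move →, go to p0
p0 | _01[0]1011   read 0 → write _, move ←, go to p1
p1 | _0[1]_1011   read 1 → write 0, move ←, go to p2
p2 | _[0]0_1011   read 0 → write 1, move →, go to p0
p0 | _1[0]_1011   read 0 → write _, move ←, go to p1
p1 | _[1]__1011   read 1 → write 0, move ←, go to p2
p2 | [_]0__1011
Cell 0 holds _ when M halts.

_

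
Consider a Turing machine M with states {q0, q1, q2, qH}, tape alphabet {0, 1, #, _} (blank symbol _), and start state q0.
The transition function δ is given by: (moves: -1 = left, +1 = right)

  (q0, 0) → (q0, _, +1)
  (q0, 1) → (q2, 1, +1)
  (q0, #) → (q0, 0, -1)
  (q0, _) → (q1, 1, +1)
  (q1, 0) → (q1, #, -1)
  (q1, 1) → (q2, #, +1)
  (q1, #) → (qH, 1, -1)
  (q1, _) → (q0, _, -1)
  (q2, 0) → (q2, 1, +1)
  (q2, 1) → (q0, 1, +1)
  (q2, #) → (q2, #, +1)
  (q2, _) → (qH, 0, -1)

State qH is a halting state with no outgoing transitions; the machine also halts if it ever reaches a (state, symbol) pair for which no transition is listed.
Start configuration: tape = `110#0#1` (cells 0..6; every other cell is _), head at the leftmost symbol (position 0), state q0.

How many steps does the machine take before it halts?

q0 | [1]10#0#1__   read 1 → write 1, move +1, go to q2
q2 | 1[1]0#0#1__   read 1 → write 1, move +1, go to q0
q0 | 11[0]#0#1__   read 0 → write _, move +1, go to q0
q0 | 11_[#]0#1__   read # → write 0, move -1, go to q0
q0 | 11[_]00#1__   read _ → write 1, move +1, go to q1
q1 | 111[0]0#1__   read 0 → write #, move -1, go to q1
q1 | 11[1]#0#1__   read 1 → write #, move +1, go to q2
q2 | 11#[#]0#1__   read # → write #, move +1, go to q2
q2 | 11##[0]#1__   read 0 → write 1, move +1, go to q2
q2 | 11##1[#]1__   read # → write #, move +1, go to q2
q2 | 11##1#[1]__   read 1 → write 1, move +1, go to q0
q0 | 11##1#1[_]_   read _ → write 1, move +1, go to q1
q1 | 11##1#11[_]   read _ → write _, move -1, go to q0
q0 | 11##1#1[1]_   read 1 → write 1, move +1, go to q2
q2 | 11##1#11[_]   read _ → write 0, move -1, go to qH
qH | 11##1#1[1]0
M halts after 15 transitions.

15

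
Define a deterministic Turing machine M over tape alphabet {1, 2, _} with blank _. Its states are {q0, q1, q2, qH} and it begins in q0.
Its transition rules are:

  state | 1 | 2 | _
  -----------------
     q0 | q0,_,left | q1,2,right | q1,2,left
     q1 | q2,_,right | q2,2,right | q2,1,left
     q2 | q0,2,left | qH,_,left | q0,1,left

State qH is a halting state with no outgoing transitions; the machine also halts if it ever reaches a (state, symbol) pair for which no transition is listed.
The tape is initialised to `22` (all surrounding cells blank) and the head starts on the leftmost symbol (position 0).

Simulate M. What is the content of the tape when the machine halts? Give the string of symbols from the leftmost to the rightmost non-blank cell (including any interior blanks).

22_1

q0 | [2]2__   read 2 → write 2, move right, go to q1
q1 | 2[2]__   read 2 → write 2, move right, go to q2
q2 | 22[_]_   read _ → write 1, move left, go to q0
q0 | 2[2]1_   read 2 → write 2, move right, go to q1
q1 | 22[1]_   read 1 → write _, move right, go to q2
q2 | 22_[_]   read _ → write 1, move left, go to q0
q0 | 22[_]1   read _ → write 2, move left, go to q1
q1 | 2[2]21   read 2 → write 2, move right, go to q2
q2 | 22[2]1   read 2 → write _, move left, go to qH
qH | 2[2]_1
The non-blank tape span at halt is 22_1.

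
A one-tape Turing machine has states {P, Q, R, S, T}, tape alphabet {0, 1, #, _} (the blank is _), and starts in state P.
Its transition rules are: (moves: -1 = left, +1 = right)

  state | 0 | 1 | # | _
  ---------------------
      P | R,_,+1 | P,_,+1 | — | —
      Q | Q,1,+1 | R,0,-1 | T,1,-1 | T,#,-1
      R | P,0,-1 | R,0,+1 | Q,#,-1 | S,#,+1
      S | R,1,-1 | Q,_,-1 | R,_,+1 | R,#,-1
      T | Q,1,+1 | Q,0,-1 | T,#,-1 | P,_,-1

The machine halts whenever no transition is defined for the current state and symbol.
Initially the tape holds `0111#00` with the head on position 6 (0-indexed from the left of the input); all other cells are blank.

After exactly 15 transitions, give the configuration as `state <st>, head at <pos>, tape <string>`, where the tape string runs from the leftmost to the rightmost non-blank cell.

state P, head at 1, tape 0_00101##

P | 0111#0[0]__   read 0 → write _, move +1, go to R
R | 0111#0_[_]_   read _ → write #, move +1, go to S
S | 0111#0_#[_]   read _ → write #, move -1, go to R
R | 0111#0_[#]#   read # → write #, move -1, go to Q
Q | 0111#0[_]##   read _ → write #, move -1, go to T
T | 0111#[0]###   read 0 → write 1, move +1, go to Q
Q | 0111#1[#]##   read # → write 1, move -1, go to T
T | 0111#[1]1##   read 1 → write 0, move -1, go to Q
Q | 0111[#]01##   read # → write 1, move -1, go to T
T | 011[1]101##   read 1 → write 0, move -1, go to Q
Q | 01[1]0101##   read 1 → write 0, move -1, go to R
R | 0[1]00101##   read 1 → write 0, move +1, go to R
R | 00[0]0101##   read 0 → write 0, move -1, go to P
P | 0[0]00101##   read 0 → write _, move +1, go to R
R | 0_[0]0101##   read 0 → write 0, move -1, go to P
P | 0[_]00101##
After 15 steps: state P, head at 1, tape 0_00101##.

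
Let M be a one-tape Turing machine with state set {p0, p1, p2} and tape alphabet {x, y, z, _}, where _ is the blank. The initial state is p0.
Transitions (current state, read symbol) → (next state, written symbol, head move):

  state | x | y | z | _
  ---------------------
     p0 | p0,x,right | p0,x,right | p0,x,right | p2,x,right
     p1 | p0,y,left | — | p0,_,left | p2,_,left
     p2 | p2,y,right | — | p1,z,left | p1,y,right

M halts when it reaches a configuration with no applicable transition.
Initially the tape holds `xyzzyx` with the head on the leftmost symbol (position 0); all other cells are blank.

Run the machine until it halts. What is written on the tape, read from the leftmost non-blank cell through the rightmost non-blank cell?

xxxxxxxy

state=p0 head=0 tape=[x]yzzyx___   (p0,x)→(p0,x,right)
state=p0 head=1 tape=x[y]zzyx___   (p0,y)→(p0,x,right)
state=p0 head=2 tape=xx[z]zyx___   (p0,z)→(p0,x,right)
state=p0 head=3 tape=xxx[z]yx___   (p0,z)→(p0,x,right)
state=p0 head=4 tape=xxxx[y]x___   (p0,y)→(p0,x,right)
state=p0 head=5 tape=xxxxx[x]___   (p0,x)→(p0,x,right)
state=p0 head=6 tape=xxxxxx[_]__   (p0,_)→(p2,x,right)
state=p2 head=7 tape=xxxxxxx[_]_   (p2,_)→(p1,y,right)
state=p1 head=8 tape=xxxxxxxy[_]   (p1,_)→(p2,_,left)
state=p2 head=7 tape=xxxxxxx[y]_
The non-blank tape span at halt is xxxxxxxy.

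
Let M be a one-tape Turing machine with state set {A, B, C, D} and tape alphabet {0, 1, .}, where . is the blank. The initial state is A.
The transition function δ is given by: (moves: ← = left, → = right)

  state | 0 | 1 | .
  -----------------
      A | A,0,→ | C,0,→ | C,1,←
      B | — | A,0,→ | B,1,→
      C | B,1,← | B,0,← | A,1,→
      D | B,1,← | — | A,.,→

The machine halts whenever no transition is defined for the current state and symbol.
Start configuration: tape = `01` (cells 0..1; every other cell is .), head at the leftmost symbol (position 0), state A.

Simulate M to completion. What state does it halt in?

A | [0]1..   read 0 → write 0, move →, go to A
A | 0[1]..   read 1 → write 0, move →, go to C
C | 00[.].   read . → write 1, move →, go to A
A | 001[.]   read . → write 1, move ←, go to C
C | 00[1]1   read 1 → write 0, move ←, go to B
B | 0[0]01
No transition is defined for (B, 0); M halts in state B.

B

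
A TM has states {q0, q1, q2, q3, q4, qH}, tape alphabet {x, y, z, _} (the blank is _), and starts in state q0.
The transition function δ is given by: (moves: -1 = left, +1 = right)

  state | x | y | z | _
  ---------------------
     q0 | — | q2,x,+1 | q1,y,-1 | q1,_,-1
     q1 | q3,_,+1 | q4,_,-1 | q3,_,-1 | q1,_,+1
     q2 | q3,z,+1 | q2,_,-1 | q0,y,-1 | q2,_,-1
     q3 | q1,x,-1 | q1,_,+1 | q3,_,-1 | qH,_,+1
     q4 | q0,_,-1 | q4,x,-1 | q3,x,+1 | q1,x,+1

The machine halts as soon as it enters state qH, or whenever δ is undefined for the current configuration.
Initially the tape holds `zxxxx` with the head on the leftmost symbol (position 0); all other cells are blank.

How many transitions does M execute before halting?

16

state=q0 head=0 tape=_[z]xxxx__   (q0,z)→(q1,y,-1)
state=q1 head=-1 tape=[_]yxxxx__   (q1,_)→(q1,_,+1)
state=q1 head=0 tape=_[y]xxxx__   (q1,y)→(q4,_,-1)
state=q4 head=-1 tape=[_]_xxxx__   (q4,_)→(q1,x,+1)
state=q1 head=0 tape=x[_]xxxx__   (q1,_)→(q1,_,+1)
state=q1 head=1 tape=x_[x]xxx__   (q1,x)→(q3,_,+1)
state=q3 head=2 tape=x__[x]xx__   (q3,x)→(q1,x,-1)
state=q1 head=1 tape=x_[_]xxx__   (q1,_)→(q1,_,+1)
state=q1 head=2 tape=x__[x]xx__   (q1,x)→(q3,_,+1)
state=q3 head=3 tape=x___[x]x__   (q3,x)→(q1,x,-1)
state=q1 head=2 tape=x__[_]xx__   (q1,_)→(q1,_,+1)
state=q1 head=3 tape=x___[x]x__   (q1,x)→(q3,_,+1)
state=q3 head=4 tape=x____[x]__   (q3,x)→(q1,x,-1)
state=q1 head=3 tape=x___[_]x__   (q1,_)→(q1,_,+1)
state=q1 head=4 tape=x____[x]__   (q1,x)→(q3,_,+1)
state=q3 head=5 tape=x_____[_]_   (q3,_)→(qH,_,+1)
state=qH head=6 tape=x______[_]
M halts after 16 transitions.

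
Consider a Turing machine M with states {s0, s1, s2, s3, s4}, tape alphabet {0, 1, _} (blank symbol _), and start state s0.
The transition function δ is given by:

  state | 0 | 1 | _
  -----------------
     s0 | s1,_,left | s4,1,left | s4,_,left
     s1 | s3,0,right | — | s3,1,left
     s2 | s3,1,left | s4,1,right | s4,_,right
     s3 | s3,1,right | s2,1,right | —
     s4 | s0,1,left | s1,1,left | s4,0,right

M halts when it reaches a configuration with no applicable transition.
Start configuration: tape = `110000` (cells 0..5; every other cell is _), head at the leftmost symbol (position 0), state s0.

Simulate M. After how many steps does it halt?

state=s0 head=0 tape=_[1]10000   (s0,1)→(s4,1,left)
state=s4 head=-1 tape=[_]110000   (s4,_)→(s4,0,right)
state=s4 head=0 tape=0[1]10000   (s4,1)→(s1,1,left)
state=s1 head=-1 tape=[0]110000   (s1,0)→(s3,0,right)
state=s3 head=0 tape=0[1]10000   (s3,1)→(s2,1,right)
state=s2 head=1 tape=01[1]0000   (s2,1)→(s4,1,right)
state=s4 head=2 tape=011[0]000   (s4,0)→(s0,1,left)
state=s0 head=1 tape=01[1]1000   (s0,1)→(s4,1,left)
state=s4 head=0 tape=0[1]11000   (s4,1)→(s1,1,left)
state=s1 head=-1 tape=[0]111000   (s1,0)→(s3,0,right)
state=s3 head=0 tape=0[1]11000   (s3,1)→(s2,1,right)
state=s2 head=1 tape=01[1]1000   (s2,1)→(s4,1,right)
state=s4 head=2 tape=011[1]000   (s4,1)→(s1,1,left)
state=s1 head=1 tape=01[1]1000
M halts after 13 transitions.

13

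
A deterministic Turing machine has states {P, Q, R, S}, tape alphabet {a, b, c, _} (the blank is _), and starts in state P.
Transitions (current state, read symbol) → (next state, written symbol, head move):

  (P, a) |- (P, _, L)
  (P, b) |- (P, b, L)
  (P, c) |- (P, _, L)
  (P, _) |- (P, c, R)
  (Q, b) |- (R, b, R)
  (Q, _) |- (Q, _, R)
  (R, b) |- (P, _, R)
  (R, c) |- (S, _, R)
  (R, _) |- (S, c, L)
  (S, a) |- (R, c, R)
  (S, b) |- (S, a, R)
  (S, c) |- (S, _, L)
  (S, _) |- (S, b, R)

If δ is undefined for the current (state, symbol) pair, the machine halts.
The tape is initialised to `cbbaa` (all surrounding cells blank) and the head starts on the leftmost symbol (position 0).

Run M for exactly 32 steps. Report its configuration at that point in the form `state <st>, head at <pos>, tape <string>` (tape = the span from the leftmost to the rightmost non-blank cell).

P | ____[c]bbaa   read c → write _, move L, go to P
P | ___[_]_bbaa   read _ → write c, move R, go to P
P | ___c[_]bbaa   read _ → write c, move R, go to P
P | ___cc[b]baa   read b → write b, move L, go to P
P | ___c[c]bbaa   read c → write _, move L, go to P
P | ___[c]_bbaa   read c → write _, move L, go to P
P | __[_]__bbaa   read _ → write c, move R, go to P
P | __c[_]_bbaa   read _ → write c, move R, go to P
P | __cc[_]bbaa   read _ → write c, move R, go to P
P | __ccc[b]baa   read b → write b, move L, go to P
P | __cc[c]bbaa   read c → write _, move L, go to P
P | __c[c]_bbaa   read c → write _, move L, go to P
P | __[c]__bbaa   read c → write _, move L, go to P
P | _[_]___bbaa   read _ → write c, move R, go to P
P | _c[_]__bbaa   read _ → write c, move R, go to P
P | _cc[_]_bbaa   read _ → write c, move R, go to P
P | _ccc[_]bbaa   read _ → write c, move R, go to P
P | _cccc[b]baa   read b → write b, move L, go to P
P | _ccc[c]bbaa   read c → write _, move L, go to P
P | _cc[c]_bbaa   read c → write _, move L, go to P
P | _c[c]__bbaa   read c → write _, move L, go to P
P | _[c]___bbaa   read c → write _, move L, go to P
P | [_]____bbaa   read _ → write c, move R, go to P
P | c[_]___bbaa   read _ → write c, move R, go to P
P | cc[_]__bbaa   read _ → write c, move R, go to P
P | ccc[_]_bbaa   read _ → write c, move R, go to P
P | cccc[_]bbaa   read _ → write c, move R, go to P
P | ccccc[b]baa   read b → write b, move L, go to P
P | cccc[c]bbaa   read c → write _, move L, go to P
P | ccc[c]_bbaa   read c → write _, move L, go to P
P | cc[c]__bbaa   read c → write _, move L, go to P
P | c[c]___bbaa   read c → write _, move L, go to P
P | [c]____bbaa
After 32 steps: state P, head at -4, tape c____bbaa.

state P, head at -4, tape c____bbaa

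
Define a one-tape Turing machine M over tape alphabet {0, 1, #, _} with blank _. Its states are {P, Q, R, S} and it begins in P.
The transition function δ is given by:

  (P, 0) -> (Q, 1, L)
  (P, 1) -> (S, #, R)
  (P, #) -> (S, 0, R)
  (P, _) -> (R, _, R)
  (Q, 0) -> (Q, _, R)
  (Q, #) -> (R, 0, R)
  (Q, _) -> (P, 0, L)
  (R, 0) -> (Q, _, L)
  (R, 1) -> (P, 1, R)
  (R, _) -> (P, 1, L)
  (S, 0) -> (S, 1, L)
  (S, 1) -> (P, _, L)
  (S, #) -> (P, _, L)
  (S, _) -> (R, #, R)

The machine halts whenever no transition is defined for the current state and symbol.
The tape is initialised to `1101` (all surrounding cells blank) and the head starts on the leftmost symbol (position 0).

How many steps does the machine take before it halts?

9

state=P head=0 tape=[1]101   (P,1)→(S,#,R)
state=S head=1 tape=#[1]01   (S,1)→(P,_,L)
state=P head=0 tape=[#]_01   (P,#)→(S,0,R)
state=S head=1 tape=0[_]01   (S,_)→(R,#,R)
state=R head=2 tape=0#[0]1   (R,0)→(Q,_,L)
state=Q head=1 tape=0[#]_1   (Q,#)→(R,0,R)
state=R head=2 tape=00[_]1   (R,_)→(P,1,L)
state=P head=1 tape=0[0]11   (P,0)→(Q,1,L)
state=Q head=0 tape=[0]111   (Q,0)→(Q,_,R)
state=Q head=1 tape=_[1]11
M halts after 9 transitions.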